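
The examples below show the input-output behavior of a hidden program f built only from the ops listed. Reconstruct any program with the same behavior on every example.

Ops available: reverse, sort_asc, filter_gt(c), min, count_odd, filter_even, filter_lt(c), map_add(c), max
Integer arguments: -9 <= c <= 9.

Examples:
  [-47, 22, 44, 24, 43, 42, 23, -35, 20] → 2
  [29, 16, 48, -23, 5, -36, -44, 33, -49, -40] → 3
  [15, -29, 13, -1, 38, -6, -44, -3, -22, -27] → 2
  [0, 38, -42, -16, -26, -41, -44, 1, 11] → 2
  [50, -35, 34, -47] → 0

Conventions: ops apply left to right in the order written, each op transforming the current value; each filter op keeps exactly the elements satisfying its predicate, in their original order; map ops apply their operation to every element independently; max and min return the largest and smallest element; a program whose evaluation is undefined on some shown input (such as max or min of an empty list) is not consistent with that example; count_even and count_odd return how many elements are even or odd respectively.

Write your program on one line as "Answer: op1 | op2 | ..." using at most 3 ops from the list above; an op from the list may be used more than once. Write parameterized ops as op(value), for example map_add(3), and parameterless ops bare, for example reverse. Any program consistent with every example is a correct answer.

sort_asc | filter_gt(0) | count_odd

Check, running the answer program on each example:
  [-47, 22, 44, 24, 43, 42, 23, -35, 20] -> [-47, -35, 20, 22, 23, 24, 42, 43, 44] -> [20, 22, 23, 24, 42, 43, 44] -> 2
  [29, 16, 48, -23, 5, -36, -44, 33, -49, -40] -> [-49, -44, -40, -36, -23, 5, 16, 29, 33, 48] -> [5, 16, 29, 33, 48] -> 3
  [15, -29, 13, -1, 38, -6, -44, -3, -22, -27] -> [-44, -29, -27, -22, -6, -3, -1, 13, 15, 38] -> [13, 15, 38] -> 2
  [0, 38, -42, -16, -26, -41, -44, 1, 11] -> [-44, -42, -41, -26, -16, 0, 1, 11, 38] -> [1, 11, 38] -> 2
  [50, -35, 34, -47] -> [-47, -35, 34, 50] -> [34, 50] -> 0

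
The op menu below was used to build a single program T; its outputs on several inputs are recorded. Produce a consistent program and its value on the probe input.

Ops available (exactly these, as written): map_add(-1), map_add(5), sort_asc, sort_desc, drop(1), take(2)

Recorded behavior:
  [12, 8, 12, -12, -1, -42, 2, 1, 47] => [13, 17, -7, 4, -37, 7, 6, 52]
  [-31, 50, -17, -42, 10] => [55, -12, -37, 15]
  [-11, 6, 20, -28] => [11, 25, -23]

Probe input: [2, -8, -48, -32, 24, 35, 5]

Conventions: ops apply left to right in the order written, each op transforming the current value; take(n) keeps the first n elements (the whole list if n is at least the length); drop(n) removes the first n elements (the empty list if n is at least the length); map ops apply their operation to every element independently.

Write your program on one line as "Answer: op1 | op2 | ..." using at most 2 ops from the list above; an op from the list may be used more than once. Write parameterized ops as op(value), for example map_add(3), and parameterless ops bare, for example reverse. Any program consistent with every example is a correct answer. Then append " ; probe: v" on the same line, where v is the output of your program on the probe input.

drop(1) | map_add(5) ; probe: [-3, -43, -27, 29, 40, 10]

Check, running the answer program on each example:
  [12, 8, 12, -12, -1, -42, 2, 1, 47] -> [8, 12, -12, -1, -42, 2, 1, 47] -> [13, 17, -7, 4, -37, 7, 6, 52]
  [-31, 50, -17, -42, 10] -> [50, -17, -42, 10] -> [55, -12, -37, 15]
  [-11, 6, 20, -28] -> [6, 20, -28] -> [11, 25, -23]
  probe: [2, -8, -48, -32, 24, 35, 5] -> [-8, -48, -32, 24, 35, 5] -> [-3, -43, -27, 29, 40, 10]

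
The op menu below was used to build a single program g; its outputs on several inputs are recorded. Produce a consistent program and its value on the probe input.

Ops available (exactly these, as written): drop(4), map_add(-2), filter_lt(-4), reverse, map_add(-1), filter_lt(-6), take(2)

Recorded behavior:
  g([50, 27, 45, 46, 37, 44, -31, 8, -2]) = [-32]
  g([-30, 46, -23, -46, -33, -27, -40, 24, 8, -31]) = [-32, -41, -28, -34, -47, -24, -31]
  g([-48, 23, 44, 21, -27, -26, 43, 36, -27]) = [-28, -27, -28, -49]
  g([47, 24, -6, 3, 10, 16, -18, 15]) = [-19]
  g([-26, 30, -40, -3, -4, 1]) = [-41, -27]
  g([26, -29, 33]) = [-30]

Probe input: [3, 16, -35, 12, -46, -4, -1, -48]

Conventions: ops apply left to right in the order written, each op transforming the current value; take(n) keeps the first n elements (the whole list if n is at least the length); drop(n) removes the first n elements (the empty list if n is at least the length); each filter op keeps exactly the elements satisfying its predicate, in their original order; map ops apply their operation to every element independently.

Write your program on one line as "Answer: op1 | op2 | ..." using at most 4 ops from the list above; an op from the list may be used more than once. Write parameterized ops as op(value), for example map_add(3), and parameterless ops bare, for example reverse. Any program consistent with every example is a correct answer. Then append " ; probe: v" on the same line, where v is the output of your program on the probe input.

reverse | filter_lt(-6) | map_add(-1) ; probe: [-49, -47, -36]

Check, running the answer program on each example:
  [50, 27, 45, 46, 37, 44, -31, 8, -2] -> [-2, 8, -31, 44, 37, 46, 45, 27, 50] -> [-31] -> [-32]
  [-30, 46, -23, -46, -33, -27, -40, 24, 8, -31] -> [-31, 8, 24, -40, -27, -33, -46, -23, 46, -30] -> [-31, -40, -27, -33, -46, -23, -30] -> [-32, -41, -28, -34, -47, -24, -31]
  [-48, 23, 44, 21, -27, -26, 43, 36, -27] -> [-27, 36, 43, -26, -27, 21, 44, 23, -48] -> [-27, -26, -27, -48] -> [-28, -27, -28, -49]
  [47, 24, -6, 3, 10, 16, -18, 15] -> [15, -18, 16, 10, 3, -6, 24, 47] -> [-18] -> [-19]
  [-26, 30, -40, -3, -4, 1] -> [1, -4, -3, -40, 30, -26] -> [-40, -26] -> [-41, -27]
  [26, -29, 33] -> [33, -29, 26] -> [-29] -> [-30]
  probe: [3, 16, -35, 12, -46, -4, -1, -48] -> [-48, -1, -4, -46, 12, -35, 16, 3] -> [-48, -46, -35] -> [-49, -47, -36]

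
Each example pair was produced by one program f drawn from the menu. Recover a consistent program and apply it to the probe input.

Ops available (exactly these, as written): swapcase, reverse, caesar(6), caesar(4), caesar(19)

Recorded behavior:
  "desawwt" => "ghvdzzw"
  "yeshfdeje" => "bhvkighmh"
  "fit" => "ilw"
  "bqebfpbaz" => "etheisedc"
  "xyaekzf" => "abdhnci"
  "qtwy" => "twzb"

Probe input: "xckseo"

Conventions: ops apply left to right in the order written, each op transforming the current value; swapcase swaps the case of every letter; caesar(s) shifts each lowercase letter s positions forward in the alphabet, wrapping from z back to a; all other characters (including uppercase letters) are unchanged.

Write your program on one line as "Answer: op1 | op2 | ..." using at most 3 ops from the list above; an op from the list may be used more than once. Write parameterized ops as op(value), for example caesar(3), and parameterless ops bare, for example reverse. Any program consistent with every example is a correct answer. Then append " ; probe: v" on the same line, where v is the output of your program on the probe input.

caesar(19) | caesar(6) | caesar(4) ; probe: "afnvhr"

Check, running the answer program on each example:
  "desawwt" -> "wxltppm" -> "cdrzvvs" -> "ghvdzzw"
  "yeshfdeje" -> "rxlaywxcx" -> "xdrgecdid" -> "bhvkighmh"
  "fit" -> "ybm" -> "ehs" -> "ilw"
  "bqebfpbaz" -> "ujxuyiuts" -> "apdaeoazy" -> "etheisedc"
  "xyaekzf" -> "qrtxdsy" -> "wxzdjye" -> "abdhnci"
  "qtwy" -> "jmpr" -> "psvx" -> "twzb"
  probe: "xckseo" -> "qvdlxh" -> "wbjrdn" -> "afnvhr"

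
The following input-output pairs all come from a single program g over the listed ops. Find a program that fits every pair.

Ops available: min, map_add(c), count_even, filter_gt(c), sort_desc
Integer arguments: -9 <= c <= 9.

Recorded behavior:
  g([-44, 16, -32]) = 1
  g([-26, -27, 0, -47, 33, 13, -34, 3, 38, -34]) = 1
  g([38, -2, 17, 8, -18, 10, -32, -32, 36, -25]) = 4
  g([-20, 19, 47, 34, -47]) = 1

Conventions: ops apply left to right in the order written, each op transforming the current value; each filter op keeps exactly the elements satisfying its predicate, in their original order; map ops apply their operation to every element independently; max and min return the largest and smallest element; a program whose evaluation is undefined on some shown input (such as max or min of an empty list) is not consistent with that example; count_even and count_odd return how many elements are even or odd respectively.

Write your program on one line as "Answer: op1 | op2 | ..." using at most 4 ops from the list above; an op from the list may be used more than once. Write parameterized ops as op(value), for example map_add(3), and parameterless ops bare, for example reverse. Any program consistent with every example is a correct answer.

filter_gt(-7) | filter_gt(1) | count_even

Check, running the answer program on each example:
  [-44, 16, -32] -> [16] -> [16] -> 1
  [-26, -27, 0, -47, 33, 13, -34, 3, 38, -34] -> [0, 33, 13, 3, 38] -> [33, 13, 3, 38] -> 1
  [38, -2, 17, 8, -18, 10, -32, -32, 36, -25] -> [38, -2, 17, 8, 10, 36] -> [38, 17, 8, 10, 36] -> 4
  [-20, 19, 47, 34, -47] -> [19, 47, 34] -> [19, 47, 34] -> 1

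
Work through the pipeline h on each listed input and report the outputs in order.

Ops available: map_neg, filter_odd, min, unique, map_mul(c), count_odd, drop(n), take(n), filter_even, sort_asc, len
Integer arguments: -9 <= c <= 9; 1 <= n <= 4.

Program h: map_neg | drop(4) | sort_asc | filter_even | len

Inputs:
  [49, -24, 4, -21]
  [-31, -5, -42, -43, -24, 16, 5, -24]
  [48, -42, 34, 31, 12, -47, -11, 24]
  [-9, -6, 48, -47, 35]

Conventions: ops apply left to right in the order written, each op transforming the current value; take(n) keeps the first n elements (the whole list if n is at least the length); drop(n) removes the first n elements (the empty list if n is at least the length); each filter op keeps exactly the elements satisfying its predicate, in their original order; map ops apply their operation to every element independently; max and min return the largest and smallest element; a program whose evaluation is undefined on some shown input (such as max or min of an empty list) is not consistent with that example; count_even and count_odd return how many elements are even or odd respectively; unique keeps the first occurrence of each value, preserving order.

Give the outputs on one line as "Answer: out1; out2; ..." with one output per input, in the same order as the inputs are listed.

0; 3; 2; 0

Execution, op by op:
  [49, -24, 4, -21] -> [-49, 24, -4, 21] -> [] -> [] -> [] -> 0
  [-31, -5, -42, -43, -24, 16, 5, -24] -> [31, 5, 42, 43, 24, -16, -5, 24] -> [24, -16, -5, 24] -> [-16, -5, 24, 24] -> [-16, 24, 24] -> 3
  [48, -42, 34, 31, 12, -47, -11, 24] -> [-48, 42, -34, -31, -12, 47, 11, -24] -> [-12, 47, 11, -24] -> [-24, -12, 11, 47] -> [-24, -12] -> 2
  [-9, -6, 48, -47, 35] -> [9, 6, -48, 47, -35] -> [-35] -> [-35] -> [] -> 0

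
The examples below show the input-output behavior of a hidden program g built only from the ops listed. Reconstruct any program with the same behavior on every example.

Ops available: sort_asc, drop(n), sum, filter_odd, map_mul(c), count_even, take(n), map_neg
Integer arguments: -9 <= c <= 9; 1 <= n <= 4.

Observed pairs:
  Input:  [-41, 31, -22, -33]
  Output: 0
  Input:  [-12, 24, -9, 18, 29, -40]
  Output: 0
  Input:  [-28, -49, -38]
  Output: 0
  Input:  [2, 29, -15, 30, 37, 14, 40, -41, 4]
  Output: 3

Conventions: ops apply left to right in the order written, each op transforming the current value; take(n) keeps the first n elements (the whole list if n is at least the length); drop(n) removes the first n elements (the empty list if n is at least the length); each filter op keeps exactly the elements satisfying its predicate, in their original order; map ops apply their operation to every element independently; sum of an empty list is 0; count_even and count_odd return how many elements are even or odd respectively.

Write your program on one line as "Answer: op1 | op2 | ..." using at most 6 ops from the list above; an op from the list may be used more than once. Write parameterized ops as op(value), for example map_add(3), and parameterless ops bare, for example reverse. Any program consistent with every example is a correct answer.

sort_asc | drop(3) | drop(3) | map_mul(8) | count_even

Check, running the answer program on each example:
  [-41, 31, -22, -33] -> [-41, -33, -22, 31] -> [31] -> [] -> [] -> 0
  [-12, 24, -9, 18, 29, -40] -> [-40, -12, -9, 18, 24, 29] -> [18, 24, 29] -> [] -> [] -> 0
  [-28, -49, -38] -> [-49, -38, -28] -> [] -> [] -> [] -> 0
  [2, 29, -15, 30, 37, 14, 40, -41, 4] -> [-41, -15, 2, 4, 14, 29, 30, 37, 40] -> [4, 14, 29, 30, 37, 40] -> [30, 37, 40] -> [240, 296, 320] -> 3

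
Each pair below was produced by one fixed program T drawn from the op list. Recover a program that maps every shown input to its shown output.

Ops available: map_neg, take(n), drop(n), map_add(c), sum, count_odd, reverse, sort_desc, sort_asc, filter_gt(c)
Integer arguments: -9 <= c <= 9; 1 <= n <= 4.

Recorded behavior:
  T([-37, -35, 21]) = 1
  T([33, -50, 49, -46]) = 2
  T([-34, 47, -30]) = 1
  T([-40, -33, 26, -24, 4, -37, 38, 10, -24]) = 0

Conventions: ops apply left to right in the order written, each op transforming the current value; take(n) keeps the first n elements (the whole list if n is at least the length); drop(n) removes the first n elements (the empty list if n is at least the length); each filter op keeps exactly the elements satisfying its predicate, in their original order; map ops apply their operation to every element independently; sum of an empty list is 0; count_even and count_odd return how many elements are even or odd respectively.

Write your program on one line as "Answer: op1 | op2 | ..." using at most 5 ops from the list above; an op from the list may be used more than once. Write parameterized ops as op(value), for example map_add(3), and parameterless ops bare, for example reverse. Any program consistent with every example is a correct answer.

sort_desc | filter_gt(-8) | map_add(6) | count_odd

Check, running the answer program on each example:
  [-37, -35, 21] -> [21, -35, -37] -> [21] -> [27] -> 1
  [33, -50, 49, -46] -> [49, 33, -46, -50] -> [49, 33] -> [55, 39] -> 2
  [-34, 47, -30] -> [47, -30, -34] -> [47] -> [53] -> 1
  [-40, -33, 26, -24, 4, -37, 38, 10, -24] -> [38, 26, 10, 4, -24, -24, -33, -37, -40] -> [38, 26, 10, 4] -> [44, 32, 16, 10] -> 0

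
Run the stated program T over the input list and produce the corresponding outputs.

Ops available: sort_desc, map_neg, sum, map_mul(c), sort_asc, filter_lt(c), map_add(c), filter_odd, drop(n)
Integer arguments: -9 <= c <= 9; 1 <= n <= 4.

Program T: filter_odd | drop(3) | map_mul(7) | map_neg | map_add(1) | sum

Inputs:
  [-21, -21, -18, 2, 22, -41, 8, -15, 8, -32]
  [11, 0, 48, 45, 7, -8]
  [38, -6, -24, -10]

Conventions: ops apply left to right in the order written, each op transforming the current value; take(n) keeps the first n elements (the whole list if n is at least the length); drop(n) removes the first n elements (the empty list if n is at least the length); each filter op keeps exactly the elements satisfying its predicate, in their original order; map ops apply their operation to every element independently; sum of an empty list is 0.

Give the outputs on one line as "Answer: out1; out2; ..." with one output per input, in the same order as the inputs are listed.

Execution, op by op:
  [-21, -21, -18, 2, 22, -41, 8, -15, 8, -32] -> [-21, -21, -41, -15] -> [-15] -> [-105] -> [105] -> [106] -> 106
  [11, 0, 48, 45, 7, -8] -> [11, 45, 7] -> [] -> [] -> [] -> [] -> 0
  [38, -6, -24, -10] -> [] -> [] -> [] -> [] -> [] -> 0

106; 0; 0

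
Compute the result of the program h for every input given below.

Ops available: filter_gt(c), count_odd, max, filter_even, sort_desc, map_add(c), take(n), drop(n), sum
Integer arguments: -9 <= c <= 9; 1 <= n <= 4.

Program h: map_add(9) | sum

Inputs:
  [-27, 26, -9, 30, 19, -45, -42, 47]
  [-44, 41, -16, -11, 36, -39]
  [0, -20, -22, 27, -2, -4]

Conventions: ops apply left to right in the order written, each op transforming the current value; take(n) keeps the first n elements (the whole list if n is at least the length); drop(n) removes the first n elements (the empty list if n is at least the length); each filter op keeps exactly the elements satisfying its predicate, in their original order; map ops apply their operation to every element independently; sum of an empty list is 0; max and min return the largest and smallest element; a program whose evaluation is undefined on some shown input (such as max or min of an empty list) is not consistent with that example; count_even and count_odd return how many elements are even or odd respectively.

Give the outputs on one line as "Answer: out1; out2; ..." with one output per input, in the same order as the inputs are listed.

Execution, op by op:
  [-27, 26, -9, 30, 19, -45, -42, 47] -> [-18, 35, 0, 39, 28, -36, -33, 56] -> 71
  [-44, 41, -16, -11, 36, -39] -> [-35, 50, -7, -2, 45, -30] -> 21
  [0, -20, -22, 27, -2, -4] -> [9, -11, -13, 36, 7, 5] -> 33

71; 21; 33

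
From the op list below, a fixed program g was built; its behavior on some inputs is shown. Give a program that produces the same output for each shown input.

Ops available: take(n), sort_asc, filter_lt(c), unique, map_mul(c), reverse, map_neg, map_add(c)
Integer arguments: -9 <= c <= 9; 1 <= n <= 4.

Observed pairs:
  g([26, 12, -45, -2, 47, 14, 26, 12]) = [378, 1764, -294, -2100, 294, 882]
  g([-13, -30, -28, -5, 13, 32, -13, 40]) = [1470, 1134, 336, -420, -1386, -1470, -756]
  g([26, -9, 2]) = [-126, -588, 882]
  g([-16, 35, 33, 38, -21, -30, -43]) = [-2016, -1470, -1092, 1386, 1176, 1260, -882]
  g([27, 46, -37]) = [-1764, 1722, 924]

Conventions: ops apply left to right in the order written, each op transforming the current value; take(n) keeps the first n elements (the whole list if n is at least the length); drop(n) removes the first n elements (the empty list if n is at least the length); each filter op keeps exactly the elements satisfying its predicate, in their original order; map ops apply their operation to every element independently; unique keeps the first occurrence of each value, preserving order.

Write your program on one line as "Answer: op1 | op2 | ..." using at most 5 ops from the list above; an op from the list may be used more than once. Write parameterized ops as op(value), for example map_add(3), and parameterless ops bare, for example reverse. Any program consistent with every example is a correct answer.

map_add(-5) | unique | map_mul(-7) | map_mul(-6) | reverse

Check, running the answer program on each example:
  [26, 12, -45, -2, 47, 14, 26, 12] -> [21, 7, -50, -7, 42, 9, 21, 7] -> [21, 7, -50, -7, 42, 9] -> [-147, -49, 350, 49, -294, -63] -> [882, 294, -2100, -294, 1764, 378] -> [378, 1764, -294, -2100, 294, 882]
  [-13, -30, -28, -5, 13, 32, -13, 40] -> [-18, -35, -33, -10, 8, 27, -18, 35] -> [-18, -35, -33, -10, 8, 27, 35] -> [126, 245, 231, 70, -56, -189, -245] -> [-756, -1470, -1386, -420, 336, 1134, 1470] -> [1470, 1134, 336, -420, -1386, -1470, -756]
  [26, -9, 2] -> [21, -14, -3] -> [21, -14, -3] -> [-147, 98, 21] -> [882, -588, -126] -> [-126, -588, 882]
  [-16, 35, 33, 38, -21, -30, -43] -> [-21, 30, 28, 33, -26, -35, -48] -> [-21, 30, 28, 33, -26, -35, -48] -> [147, -210, -196, -231, 182, 245, 336] -> [-882, 1260, 1176, 1386, -1092, -1470, -2016] -> [-2016, -1470, -1092, 1386, 1176, 1260, -882]
  [27, 46, -37] -> [22, 41, -42] -> [22, 41, -42] -> [-154, -287, 294] -> [924, 1722, -1764] -> [-1764, 1722, 924]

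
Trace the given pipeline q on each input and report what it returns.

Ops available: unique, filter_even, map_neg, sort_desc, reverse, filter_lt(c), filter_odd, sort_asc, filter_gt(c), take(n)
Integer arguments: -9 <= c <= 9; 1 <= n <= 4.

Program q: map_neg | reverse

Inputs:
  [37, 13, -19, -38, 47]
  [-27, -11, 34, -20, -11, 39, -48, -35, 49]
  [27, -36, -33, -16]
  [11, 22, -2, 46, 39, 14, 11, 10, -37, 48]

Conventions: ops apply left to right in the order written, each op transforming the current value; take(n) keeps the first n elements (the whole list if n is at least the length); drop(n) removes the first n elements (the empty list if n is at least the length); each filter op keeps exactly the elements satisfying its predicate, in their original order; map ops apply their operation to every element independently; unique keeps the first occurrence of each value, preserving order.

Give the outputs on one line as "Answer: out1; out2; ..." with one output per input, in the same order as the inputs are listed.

Execution, op by op:
  [37, 13, -19, -38, 47] -> [-37, -13, 19, 38, -47] -> [-47, 38, 19, -13, -37]
  [-27, -11, 34, -20, -11, 39, -48, -35, 49] -> [27, 11, -34, 20, 11, -39, 48, 35, -49] -> [-49, 35, 48, -39, 11, 20, -34, 11, 27]
  [27, -36, -33, -16] -> [-27, 36, 33, 16] -> [16, 33, 36, -27]
  [11, 22, -2, 46, 39, 14, 11, 10, -37, 48] -> [-11, -22, 2, -46, -39, -14, -11, -10, 37, -48] -> [-48, 37, -10, -11, -14, -39, -46, 2, -22, -11]

[-47, 38, 19, -13, -37]; [-49, 35, 48, -39, 11, 20, -34, 11, 27]; [16, 33, 36, -27]; [-48, 37, -10, -11, -14, -39, -46, 2, -22, -11]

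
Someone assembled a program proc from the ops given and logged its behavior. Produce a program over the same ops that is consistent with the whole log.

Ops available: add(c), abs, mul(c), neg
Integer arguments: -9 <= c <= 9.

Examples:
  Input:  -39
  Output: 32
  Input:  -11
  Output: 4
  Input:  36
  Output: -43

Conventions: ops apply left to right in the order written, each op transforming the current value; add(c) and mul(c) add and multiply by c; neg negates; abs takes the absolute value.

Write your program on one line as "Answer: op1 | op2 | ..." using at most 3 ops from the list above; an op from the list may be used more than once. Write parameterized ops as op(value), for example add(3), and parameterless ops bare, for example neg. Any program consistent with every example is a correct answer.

add(7) | neg

Check, running the answer program on each example:
  -39 -> -32 -> 32
  -11 -> -4 -> 4
  36 -> 43 -> -43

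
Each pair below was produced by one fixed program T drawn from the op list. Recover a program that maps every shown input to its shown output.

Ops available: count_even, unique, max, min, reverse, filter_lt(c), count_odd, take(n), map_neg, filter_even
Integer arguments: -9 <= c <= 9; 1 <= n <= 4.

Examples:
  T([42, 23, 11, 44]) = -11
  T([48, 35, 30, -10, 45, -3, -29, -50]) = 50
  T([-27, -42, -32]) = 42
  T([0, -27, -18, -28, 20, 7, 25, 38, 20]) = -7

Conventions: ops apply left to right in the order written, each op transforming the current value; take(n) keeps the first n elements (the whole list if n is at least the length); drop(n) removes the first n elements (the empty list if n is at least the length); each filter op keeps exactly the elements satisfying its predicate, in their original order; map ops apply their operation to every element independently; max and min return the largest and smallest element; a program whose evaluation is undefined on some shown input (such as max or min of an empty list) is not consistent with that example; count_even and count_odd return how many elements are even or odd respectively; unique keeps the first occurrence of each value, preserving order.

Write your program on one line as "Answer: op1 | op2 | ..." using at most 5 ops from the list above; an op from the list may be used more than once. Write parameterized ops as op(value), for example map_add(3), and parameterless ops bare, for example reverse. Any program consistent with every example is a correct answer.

map_neg | reverse | take(4) | max

Check, running the answer program on each example:
  [42, 23, 11, 44] -> [-42, -23, -11, -44] -> [-44, -11, -23, -42] -> [-44, -11, -23, -42] -> -11
  [48, 35, 30, -10, 45, -3, -29, -50] -> [-48, -35, -30, 10, -45, 3, 29, 50] -> [50, 29, 3, -45, 10, -30, -35, -48] -> [50, 29, 3, -45] -> 50
  [-27, -42, -32] -> [27, 42, 32] -> [32, 42, 27] -> [32, 42, 27] -> 42
  [0, -27, -18, -28, 20, 7, 25, 38, 20] -> [0, 27, 18, 28, -20, -7, -25, -38, -20] -> [-20, -38, -25, -7, -20, 28, 18, 27, 0] -> [-20, -38, -25, -7] -> -7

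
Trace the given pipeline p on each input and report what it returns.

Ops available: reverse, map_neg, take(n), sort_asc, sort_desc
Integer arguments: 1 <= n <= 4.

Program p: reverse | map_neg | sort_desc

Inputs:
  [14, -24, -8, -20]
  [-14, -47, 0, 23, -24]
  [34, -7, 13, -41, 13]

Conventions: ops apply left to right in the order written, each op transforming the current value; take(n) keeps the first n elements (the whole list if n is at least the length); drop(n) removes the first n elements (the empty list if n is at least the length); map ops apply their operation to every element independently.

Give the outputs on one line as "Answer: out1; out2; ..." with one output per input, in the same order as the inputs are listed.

[24, 20, 8, -14]; [47, 24, 14, 0, -23]; [41, 7, -13, -13, -34]

Execution, op by op:
  [14, -24, -8, -20] -> [-20, -8, -24, 14] -> [20, 8, 24, -14] -> [24, 20, 8, -14]
  [-14, -47, 0, 23, -24] -> [-24, 23, 0, -47, -14] -> [24, -23, 0, 47, 14] -> [47, 24, 14, 0, -23]
  [34, -7, 13, -41, 13] -> [13, -41, 13, -7, 34] -> [-13, 41, -13, 7, -34] -> [41, 7, -13, -13, -34]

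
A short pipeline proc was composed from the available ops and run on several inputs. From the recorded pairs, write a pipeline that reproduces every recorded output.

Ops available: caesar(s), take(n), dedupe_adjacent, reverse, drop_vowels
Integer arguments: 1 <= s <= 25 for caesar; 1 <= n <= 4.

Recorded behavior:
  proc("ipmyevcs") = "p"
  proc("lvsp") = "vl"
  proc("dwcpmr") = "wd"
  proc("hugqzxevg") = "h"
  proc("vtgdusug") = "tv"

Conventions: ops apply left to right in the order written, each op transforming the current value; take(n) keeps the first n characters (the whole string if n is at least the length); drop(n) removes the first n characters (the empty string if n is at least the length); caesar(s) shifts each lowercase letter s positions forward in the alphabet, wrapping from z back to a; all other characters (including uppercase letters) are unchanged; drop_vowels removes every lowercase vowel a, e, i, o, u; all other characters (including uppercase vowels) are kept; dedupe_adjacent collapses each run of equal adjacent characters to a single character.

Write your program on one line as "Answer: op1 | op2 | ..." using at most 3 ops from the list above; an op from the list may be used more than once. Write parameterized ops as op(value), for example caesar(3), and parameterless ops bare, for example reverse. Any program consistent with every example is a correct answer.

take(2) | drop_vowels | reverse

Check, running the answer program on each example:
  "ipmyevcs" -> "ip" -> "p" -> "p"
  "lvsp" -> "lv" -> "lv" -> "vl"
  "dwcpmr" -> "dw" -> "dw" -> "wd"
  "hugqzxevg" -> "hu" -> "h" -> "h"
  "vtgdusug" -> "vt" -> "vt" -> "tv"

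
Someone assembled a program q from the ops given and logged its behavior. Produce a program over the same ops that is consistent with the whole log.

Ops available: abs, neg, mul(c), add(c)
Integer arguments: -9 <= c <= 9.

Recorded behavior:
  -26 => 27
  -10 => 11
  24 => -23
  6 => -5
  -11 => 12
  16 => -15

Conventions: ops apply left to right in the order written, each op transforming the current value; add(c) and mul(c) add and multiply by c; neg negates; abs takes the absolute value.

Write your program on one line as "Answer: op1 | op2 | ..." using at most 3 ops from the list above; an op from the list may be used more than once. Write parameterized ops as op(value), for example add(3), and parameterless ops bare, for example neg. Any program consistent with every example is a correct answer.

add(-1) | neg

Check, running the answer program on each example:
  -26 -> -27 -> 27
  -10 -> -11 -> 11
  24 -> 23 -> -23
  6 -> 5 -> -5
  -11 -> -12 -> 12
  16 -> 15 -> -15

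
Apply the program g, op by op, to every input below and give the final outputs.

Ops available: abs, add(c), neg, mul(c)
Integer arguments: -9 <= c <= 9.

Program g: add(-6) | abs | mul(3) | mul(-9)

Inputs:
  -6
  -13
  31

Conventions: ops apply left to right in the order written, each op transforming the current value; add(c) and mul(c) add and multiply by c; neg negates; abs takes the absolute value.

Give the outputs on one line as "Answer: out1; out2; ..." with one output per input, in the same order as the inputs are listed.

Execution, op by op:
  -6 -> -12 -> 12 -> 36 -> -324
  -13 -> -19 -> 19 -> 57 -> -513
  31 -> 25 -> 25 -> 75 -> -675

-324; -513; -675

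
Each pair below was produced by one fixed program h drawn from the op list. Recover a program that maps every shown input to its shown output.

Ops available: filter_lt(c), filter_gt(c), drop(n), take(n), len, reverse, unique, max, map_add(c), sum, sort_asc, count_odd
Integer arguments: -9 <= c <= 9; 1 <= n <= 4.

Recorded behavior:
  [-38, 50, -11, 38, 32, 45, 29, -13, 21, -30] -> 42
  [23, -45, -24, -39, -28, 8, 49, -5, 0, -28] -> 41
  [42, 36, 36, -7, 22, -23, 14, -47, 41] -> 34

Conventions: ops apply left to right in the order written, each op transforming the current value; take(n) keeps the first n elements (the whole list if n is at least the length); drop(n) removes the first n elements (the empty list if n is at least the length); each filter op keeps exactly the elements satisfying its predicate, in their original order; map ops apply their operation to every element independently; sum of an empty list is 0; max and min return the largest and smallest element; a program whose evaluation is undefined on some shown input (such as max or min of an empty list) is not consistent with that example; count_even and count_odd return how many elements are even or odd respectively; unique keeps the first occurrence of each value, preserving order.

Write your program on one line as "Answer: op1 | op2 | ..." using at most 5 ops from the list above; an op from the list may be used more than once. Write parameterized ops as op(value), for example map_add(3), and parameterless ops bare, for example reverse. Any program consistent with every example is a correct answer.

sort_asc | map_add(1) | unique | map_add(-9) | max

Check, running the answer program on each example:
  [-38, 50, -11, 38, 32, 45, 29, -13, 21, -30] -> [-38, -30, -13, -11, 21, 29, 32, 38, 45, 50] -> [-37, -29, -12, -10, 22, 30, 33, 39, 46, 51] -> [-37, -29, -12, -10, 22, 30, 33, 39, 46, 51] -> [-46, -38, -21, -19, 13, 21, 24, 30, 37, 42] -> 42
  [23, -45, -24, -39, -28, 8, 49, -5, 0, -28] -> [-45, -39, -28, -28, -24, -5, 0, 8, 23, 49] -> [-44, -38, -27, -27, -23, -4, 1, 9, 24, 50] -> [-44, -38, -27, -23, -4, 1, 9, 24, 50] -> [-53, -47, -36, -32, -13, -8, 0, 15, 41] -> 41
  [42, 36, 36, -7, 22, -23, 14, -47, 41] -> [-47, -23, -7, 14, 22, 36, 36, 41, 42] -> [-46, -22, -6, 15, 23, 37, 37, 42, 43] -> [-46, -22, -6, 15, 23, 37, 42, 43] -> [-55, -31, -15, 6, 14, 28, 33, 34] -> 34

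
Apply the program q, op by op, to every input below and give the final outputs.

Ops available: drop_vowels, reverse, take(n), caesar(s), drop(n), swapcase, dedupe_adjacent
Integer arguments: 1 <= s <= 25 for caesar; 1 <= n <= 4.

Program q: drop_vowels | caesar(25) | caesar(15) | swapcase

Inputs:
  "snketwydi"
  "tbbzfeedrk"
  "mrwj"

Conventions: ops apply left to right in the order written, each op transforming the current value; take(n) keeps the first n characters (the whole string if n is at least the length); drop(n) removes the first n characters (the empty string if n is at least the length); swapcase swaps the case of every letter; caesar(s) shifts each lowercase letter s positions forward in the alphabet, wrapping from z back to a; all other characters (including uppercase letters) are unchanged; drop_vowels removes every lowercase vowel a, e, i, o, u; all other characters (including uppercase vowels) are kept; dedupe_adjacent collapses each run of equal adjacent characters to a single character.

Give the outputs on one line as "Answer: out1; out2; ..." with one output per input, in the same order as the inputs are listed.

Execution, op by op:
  "snketwydi" -> "snktwyd" -> "rmjsvxc" -> "gbyhkmr" -> "GBYHKMR"
  "tbbzfeedrk" -> "tbbzfdrk" -> "saayecqj" -> "hppntrfy" -> "HPPNTRFY"
  "mrwj" -> "mrwj" -> "lqvi" -> "afkx" -> "AFKX"

"GBYHKMR"; "HPPNTRFY"; "AFKX"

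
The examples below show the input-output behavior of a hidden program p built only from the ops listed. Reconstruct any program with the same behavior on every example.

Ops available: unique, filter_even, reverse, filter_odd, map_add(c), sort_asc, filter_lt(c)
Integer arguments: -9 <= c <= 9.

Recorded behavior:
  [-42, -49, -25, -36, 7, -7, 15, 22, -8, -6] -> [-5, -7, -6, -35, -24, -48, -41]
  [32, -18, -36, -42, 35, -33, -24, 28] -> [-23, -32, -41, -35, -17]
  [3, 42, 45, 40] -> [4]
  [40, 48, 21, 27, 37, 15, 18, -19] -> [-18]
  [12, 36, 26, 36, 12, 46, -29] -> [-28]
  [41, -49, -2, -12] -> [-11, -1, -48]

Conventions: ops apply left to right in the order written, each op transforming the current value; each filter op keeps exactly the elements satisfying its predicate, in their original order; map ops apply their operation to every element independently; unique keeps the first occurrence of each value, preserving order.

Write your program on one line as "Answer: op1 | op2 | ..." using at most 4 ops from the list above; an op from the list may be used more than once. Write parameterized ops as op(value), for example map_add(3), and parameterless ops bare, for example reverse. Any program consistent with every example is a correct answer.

map_add(1) | unique | reverse | filter_lt(6)

Check, running the answer program on each example:
  [-42, -49, -25, -36, 7, -7, 15, 22, -8, -6] -> [-41, -48, -24, -35, 8, -6, 16, 23, -7, -5] -> [-41, -48, -24, -35, 8, -6, 16, 23, -7, -5] -> [-5, -7, 23, 16, -6, 8, -35, -24, -48, -41] -> [-5, -7, -6, -35, -24, -48, -41]
  [32, -18, -36, -42, 35, -33, -24, 28] -> [33, -17, -35, -41, 36, -32, -23, 29] -> [33, -17, -35, -41, 36, -32, -23, 29] -> [29, -23, -32, 36, -41, -35, -17, 33] -> [-23, -32, -41, -35, -17]
  [3, 42, 45, 40] -> [4, 43, 46, 41] -> [4, 43, 46, 41] -> [41, 46, 43, 4] -> [4]
  [40, 48, 21, 27, 37, 15, 18, -19] -> [41, 49, 22, 28, 38, 16, 19, -18] -> [41, 49, 22, 28, 38, 16, 19, -18] -> [-18, 19, 16, 38, 28, 22, 49, 41] -> [-18]
  [12, 36, 26, 36, 12, 46, -29] -> [13, 37, 27, 37, 13, 47, -28] -> [13, 37, 27, 47, -28] -> [-28, 47, 27, 37, 13] -> [-28]
  [41, -49, -2, -12] -> [42, -48, -1, -11] -> [42, -48, -1, -11] -> [-11, -1, -48, 42] -> [-11, -1, -48]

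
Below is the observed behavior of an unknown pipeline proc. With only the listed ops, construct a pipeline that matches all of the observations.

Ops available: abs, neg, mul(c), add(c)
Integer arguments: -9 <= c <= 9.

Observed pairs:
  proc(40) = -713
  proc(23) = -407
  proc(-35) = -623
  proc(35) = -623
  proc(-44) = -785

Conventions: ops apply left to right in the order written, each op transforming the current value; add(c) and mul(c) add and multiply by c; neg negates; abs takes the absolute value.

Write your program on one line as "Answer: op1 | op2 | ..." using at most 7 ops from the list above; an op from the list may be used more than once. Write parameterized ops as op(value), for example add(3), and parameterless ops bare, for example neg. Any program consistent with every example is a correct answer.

neg | mul(6) | abs | mul(-3) | add(9) | add(-2)

Check, running the answer program on each example:
  40 -> -40 -> -240 -> 240 -> -720 -> -711 -> -713
  23 -> -23 -> -138 -> 138 -> -414 -> -405 -> -407
  -35 -> 35 -> 210 -> 210 -> -630 -> -621 -> -623
  35 -> -35 -> -210 -> 210 -> -630 -> -621 -> -623
  -44 -> 44 -> 264 -> 264 -> -792 -> -783 -> -785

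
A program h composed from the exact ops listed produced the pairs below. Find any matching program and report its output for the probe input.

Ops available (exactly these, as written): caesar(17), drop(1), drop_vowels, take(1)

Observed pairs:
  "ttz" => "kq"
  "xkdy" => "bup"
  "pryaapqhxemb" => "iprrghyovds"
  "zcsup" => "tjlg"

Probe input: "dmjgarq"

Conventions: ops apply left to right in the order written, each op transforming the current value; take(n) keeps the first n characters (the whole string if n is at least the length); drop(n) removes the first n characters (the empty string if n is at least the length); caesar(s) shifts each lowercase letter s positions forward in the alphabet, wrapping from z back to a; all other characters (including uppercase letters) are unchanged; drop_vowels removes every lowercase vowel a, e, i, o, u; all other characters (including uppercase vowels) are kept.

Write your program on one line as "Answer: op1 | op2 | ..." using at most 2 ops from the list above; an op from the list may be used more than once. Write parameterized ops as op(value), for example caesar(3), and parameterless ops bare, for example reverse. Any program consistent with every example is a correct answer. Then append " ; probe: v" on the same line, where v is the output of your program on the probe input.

caesar(17) | drop(1) ; probe: "daxrih"

Check, running the answer program on each example:
  "ttz" -> "kkq" -> "kq"
  "xkdy" -> "obup" -> "bup"
  "pryaapqhxemb" -> "giprrghyovds" -> "iprrghyovds"
  "zcsup" -> "qtjlg" -> "tjlg"
  probe: "dmjgarq" -> "udaxrih" -> "daxrih"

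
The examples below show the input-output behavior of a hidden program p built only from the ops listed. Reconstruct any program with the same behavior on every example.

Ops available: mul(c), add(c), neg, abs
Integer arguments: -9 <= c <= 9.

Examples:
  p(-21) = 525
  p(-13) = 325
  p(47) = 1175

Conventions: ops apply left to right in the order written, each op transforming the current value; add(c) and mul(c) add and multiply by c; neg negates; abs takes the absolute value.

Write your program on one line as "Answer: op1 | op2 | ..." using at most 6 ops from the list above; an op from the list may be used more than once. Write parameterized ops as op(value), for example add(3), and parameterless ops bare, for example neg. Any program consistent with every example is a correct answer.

mul(5) | abs | mul(-1) | mul(5) | neg

Check, running the answer program on each example:
  -21 -> -105 -> 105 -> -105 -> -525 -> 525
  -13 -> -65 -> 65 -> -65 -> -325 -> 325
  47 -> 235 -> 235 -> -235 -> -1175 -> 1175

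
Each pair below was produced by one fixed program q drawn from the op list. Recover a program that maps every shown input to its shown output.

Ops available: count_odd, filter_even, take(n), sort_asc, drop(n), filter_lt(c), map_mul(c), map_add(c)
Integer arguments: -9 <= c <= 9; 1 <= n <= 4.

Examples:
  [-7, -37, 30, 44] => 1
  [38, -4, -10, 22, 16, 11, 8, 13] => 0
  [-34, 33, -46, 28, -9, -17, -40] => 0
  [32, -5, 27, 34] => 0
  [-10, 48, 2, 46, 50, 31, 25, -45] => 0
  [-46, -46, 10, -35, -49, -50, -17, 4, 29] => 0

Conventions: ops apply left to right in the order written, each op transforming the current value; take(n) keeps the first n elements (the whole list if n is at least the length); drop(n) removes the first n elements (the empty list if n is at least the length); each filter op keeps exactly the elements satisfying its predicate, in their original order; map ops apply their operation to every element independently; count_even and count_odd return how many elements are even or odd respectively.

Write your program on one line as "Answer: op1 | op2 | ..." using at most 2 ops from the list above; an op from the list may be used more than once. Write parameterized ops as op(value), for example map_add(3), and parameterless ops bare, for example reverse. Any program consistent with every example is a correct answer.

take(1) | count_odd

Check, running the answer program on each example:
  [-7, -37, 30, 44] -> [-7] -> 1
  [38, -4, -10, 22, 16, 11, 8, 13] -> [38] -> 0
  [-34, 33, -46, 28, -9, -17, -40] -> [-34] -> 0
  [32, -5, 27, 34] -> [32] -> 0
  [-10, 48, 2, 46, 50, 31, 25, -45] -> [-10] -> 0
  [-46, -46, 10, -35, -49, -50, -17, 4, 29] -> [-46] -> 0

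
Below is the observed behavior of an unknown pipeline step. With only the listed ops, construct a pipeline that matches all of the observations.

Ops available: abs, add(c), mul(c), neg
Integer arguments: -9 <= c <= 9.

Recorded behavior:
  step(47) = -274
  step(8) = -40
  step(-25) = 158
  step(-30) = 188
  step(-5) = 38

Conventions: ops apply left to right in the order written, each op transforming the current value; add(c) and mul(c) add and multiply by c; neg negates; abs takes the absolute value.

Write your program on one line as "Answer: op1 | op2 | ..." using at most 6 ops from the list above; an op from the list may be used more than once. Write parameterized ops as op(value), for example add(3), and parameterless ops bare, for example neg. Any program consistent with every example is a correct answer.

neg | mul(6) | neg | add(-8) | neg

Check, running the answer program on each example:
  47 -> -47 -> -282 -> 282 -> 274 -> -274
  8 -> -8 -> -48 -> 48 -> 40 -> -40
  -25 -> 25 -> 150 -> -150 -> -158 -> 158
  -30 -> 30 -> 180 -> -180 -> -188 -> 188
  -5 -> 5 -> 30 -> -30 -> -38 -> 38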